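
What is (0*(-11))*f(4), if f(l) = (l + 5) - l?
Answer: 0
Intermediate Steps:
f(l) = 5 (f(l) = (5 + l) - l = 5)
(0*(-11))*f(4) = (0*(-11))*5 = 0*5 = 0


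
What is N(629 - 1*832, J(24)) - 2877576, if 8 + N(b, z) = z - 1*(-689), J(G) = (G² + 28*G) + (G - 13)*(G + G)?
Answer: -2875119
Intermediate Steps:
J(G) = G² + 28*G + 2*G*(-13 + G) (J(G) = (G² + 28*G) + (-13 + G)*(2*G) = (G² + 28*G) + 2*G*(-13 + G) = G² + 28*G + 2*G*(-13 + G))
N(b, z) = 681 + z (N(b, z) = -8 + (z - 1*(-689)) = -8 + (z + 689) = -8 + (689 + z) = 681 + z)
N(629 - 1*832, J(24)) - 2877576 = (681 + 24*(2 + 3*24)) - 2877576 = (681 + 24*(2 + 72)) - 2877576 = (681 + 24*74) - 2877576 = (681 + 1776) - 2877576 = 2457 - 2877576 = -2875119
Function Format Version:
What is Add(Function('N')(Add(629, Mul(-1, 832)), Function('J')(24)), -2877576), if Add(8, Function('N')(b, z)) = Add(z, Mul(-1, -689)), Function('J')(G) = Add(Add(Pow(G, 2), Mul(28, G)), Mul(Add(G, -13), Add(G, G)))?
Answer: -2875119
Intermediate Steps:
Function('J')(G) = Add(Pow(G, 2), Mul(28, G), Mul(2, G, Add(-13, G))) (Function('J')(G) = Add(Add(Pow(G, 2), Mul(28, G)), Mul(Add(-13, G), Mul(2, G))) = Add(Add(Pow(G, 2), Mul(28, G)), Mul(2, G, Add(-13, G))) = Add(Pow(G, 2), Mul(28, G), Mul(2, G, Add(-13, G))))
Function('N')(b, z) = Add(681, z) (Function('N')(b, z) = Add(-8, Add(z, Mul(-1, -689))) = Add(-8, Add(z, 689)) = Add(-8, Add(689, z)) = Add(681, z))
Add(Function('N')(Add(629, Mul(-1, 832)), Function('J')(24)), -2877576) = Add(Add(681, Mul(24, Add(2, Mul(3, 24)))), -2877576) = Add(Add(681, Mul(24, Add(2, 72))), -2877576) = Add(Add(681, Mul(24, 74)), -2877576) = Add(Add(681, 1776), -2877576) = Add(2457, -2877576) = -2875119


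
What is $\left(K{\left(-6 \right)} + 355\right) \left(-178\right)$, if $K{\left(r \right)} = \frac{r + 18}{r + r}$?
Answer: $-63012$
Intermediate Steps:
$K{\left(r \right)} = \frac{18 + r}{2 r}$
$\left(K{\left(-6 \right)} + 355\right) \left(-178\right) = \left(\frac{18 - 6}{2 \left(-6\right)} + 355\right) \left(-178\right) = \left(\frac{1}{2} \left(- \frac{1}{6}\right) 12 + 355\right) \left(-178\right) = \left(-1 + 355\right) \left(-178\right) = 354 \left(-178\right) = -63012$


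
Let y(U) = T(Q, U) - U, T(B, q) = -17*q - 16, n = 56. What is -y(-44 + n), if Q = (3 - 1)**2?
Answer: 232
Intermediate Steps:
Q = 4 (Q = 2**2 = 4)
T(B, q) = -16 - 17*q
y(U) = -16 - 18*U (y(U) = (-16 - 17*U) - U = -16 - 18*U)
-y(-44 + n) = -(-16 - 18*(-44 + 56)) = -(-16 - 18*12) = -(-16 - 216) = -1*(-232) = 232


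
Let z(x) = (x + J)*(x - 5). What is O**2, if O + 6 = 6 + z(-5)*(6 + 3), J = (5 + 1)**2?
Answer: 7784100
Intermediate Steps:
J = 36 (J = 6**2 = 36)
z(x) = (-5 + x)*(36 + x) (z(x) = (x + 36)*(x - 5) = (36 + x)*(-5 + x) = (-5 + x)*(36 + x))
O = -2790 (O = -6 + (6 + (-180 + (-5)**2 + 31*(-5))*(6 + 3)) = -6 + (6 + (-180 + 25 - 155)*9) = -6 + (6 - 310*9) = -6 + (6 - 2790) = -6 - 2784 = -2790)
O**2 = (-2790)**2 = 7784100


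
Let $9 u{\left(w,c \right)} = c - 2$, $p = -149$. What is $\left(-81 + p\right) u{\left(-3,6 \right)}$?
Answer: $- \frac{920}{9} \approx -102.22$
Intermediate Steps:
$u{\left(w,c \right)} = - \frac{2}{9} + \frac{c}{9}$ ($u{\left(w,c \right)} = \frac{c - 2}{9} = \frac{-2 + c}{9} = - \frac{2}{9} + \frac{c}{9}$)
$\left(-81 + p\right) u{\left(-3,6 \right)} = \left(-81 - 149\right) \left(- \frac{2}{9} + \frac{1}{9} \cdot 6\right) = - 230 \left(- \frac{2}{9} + \frac{2}{3}\right) = \left(-230\right) \frac{4}{9} = - \frac{920}{9}$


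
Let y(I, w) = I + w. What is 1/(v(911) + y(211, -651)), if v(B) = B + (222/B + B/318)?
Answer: 289698/137348275 ≈ 0.0021092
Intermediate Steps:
v(B) = 222/B + 319*B/318 (v(B) = B + (222/B + B*(1/318)) = B + (222/B + B/318) = 222/B + 319*B/318)
1/(v(911) + y(211, -651)) = 1/((222/911 + (319/318)*911) + (211 - 651)) = 1/((222*(1/911) + 290609/318) - 440) = 1/((222/911 + 290609/318) - 440) = 1/(264815395/289698 - 440) = 1/(137348275/289698) = 289698/137348275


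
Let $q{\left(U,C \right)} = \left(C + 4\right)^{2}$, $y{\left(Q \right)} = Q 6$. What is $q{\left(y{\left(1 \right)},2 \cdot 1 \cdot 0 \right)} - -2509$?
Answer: $2525$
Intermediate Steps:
$y{\left(Q \right)} = 6 Q$
$q{\left(U,C \right)} = \left(4 + C\right)^{2}$
$q{\left(y{\left(1 \right)},2 \cdot 1 \cdot 0 \right)} - -2509 = \left(4 + 2 \cdot 1 \cdot 0\right)^{2} - -2509 = \left(4 + 2 \cdot 0\right)^{2} + 2509 = \left(4 + 0\right)^{2} + 2509 = 4^{2} + 2509 = 16 + 2509 = 2525$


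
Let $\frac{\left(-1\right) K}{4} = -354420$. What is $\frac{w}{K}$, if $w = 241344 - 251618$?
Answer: $- \frac{467}{64440} \approx -0.0072471$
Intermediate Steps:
$w = -10274$
$K = 1417680$ ($K = \left(-4\right) \left(-354420\right) = 1417680$)
$\frac{w}{K} = - \frac{10274}{1417680} = \left(-10274\right) \frac{1}{1417680} = - \frac{467}{64440}$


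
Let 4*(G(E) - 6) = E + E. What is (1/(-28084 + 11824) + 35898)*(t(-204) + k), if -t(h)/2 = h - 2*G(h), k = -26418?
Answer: -2567702806121/2710 ≈ -9.4749e+8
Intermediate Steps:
G(E) = 6 + E/2 (G(E) = 6 + (E + E)/4 = 6 + (2*E)/4 = 6 + E/2)
t(h) = 24 (t(h) = -2*(h - 2*(6 + h/2)) = -2*(h + (-12 - h)) = -2*(-12) = 24)
(1/(-28084 + 11824) + 35898)*(t(-204) + k) = (1/(-28084 + 11824) + 35898)*(24 - 26418) = (1/(-16260) + 35898)*(-26394) = (-1/16260 + 35898)*(-26394) = (583701479/16260)*(-26394) = -2567702806121/2710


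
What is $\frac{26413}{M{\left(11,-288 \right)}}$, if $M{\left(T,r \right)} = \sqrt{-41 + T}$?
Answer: $- \frac{26413 i \sqrt{30}}{30} \approx - 4822.3 i$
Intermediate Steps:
$\frac{26413}{M{\left(11,-288 \right)}} = \frac{26413}{\sqrt{-41 + 11}} = \frac{26413}{\sqrt{-30}} = \frac{26413}{i \sqrt{30}} = 26413 \left(- \frac{i \sqrt{30}}{30}\right) = - \frac{26413 i \sqrt{30}}{30}$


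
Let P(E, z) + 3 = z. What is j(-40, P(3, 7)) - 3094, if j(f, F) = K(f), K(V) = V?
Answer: -3134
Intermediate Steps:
P(E, z) = -3 + z
j(f, F) = f
j(-40, P(3, 7)) - 3094 = -40 - 3094 = -3134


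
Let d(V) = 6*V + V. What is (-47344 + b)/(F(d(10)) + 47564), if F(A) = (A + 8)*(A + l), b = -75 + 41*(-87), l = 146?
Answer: -25493/32206 ≈ -0.79156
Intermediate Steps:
d(V) = 7*V
b = -3642 (b = -75 - 3567 = -3642)
F(A) = (8 + A)*(146 + A) (F(A) = (A + 8)*(A + 146) = (8 + A)*(146 + A))
(-47344 + b)/(F(d(10)) + 47564) = (-47344 - 3642)/((1168 + (7*10)² + 154*(7*10)) + 47564) = -50986/((1168 + 70² + 154*70) + 47564) = -50986/((1168 + 4900 + 10780) + 47564) = -50986/(16848 + 47564) = -50986/64412 = -50986*1/64412 = -25493/32206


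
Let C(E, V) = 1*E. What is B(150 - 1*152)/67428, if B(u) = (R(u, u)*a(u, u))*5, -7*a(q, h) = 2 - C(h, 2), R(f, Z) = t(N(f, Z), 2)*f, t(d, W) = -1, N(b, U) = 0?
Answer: -10/117999 ≈ -8.4747e-5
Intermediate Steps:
C(E, V) = E
R(f, Z) = -f
a(q, h) = -2/7 + h/7 (a(q, h) = -(2 - h)/7 = -2/7 + h/7)
B(u) = -5*u*(-2/7 + u/7) (B(u) = ((-u)*(-2/7 + u/7))*5 = -u*(-2/7 + u/7)*5 = -5*u*(-2/7 + u/7))
B(150 - 1*152)/67428 = (5*(150 - 1*152)*(2 - (150 - 1*152))/7)/67428 = (5*(150 - 152)*(2 - (150 - 152))/7)*(1/67428) = ((5/7)*(-2)*(2 - 1*(-2)))*(1/67428) = ((5/7)*(-2)*(2 + 2))*(1/67428) = ((5/7)*(-2)*4)*(1/67428) = -40/7*1/67428 = -10/117999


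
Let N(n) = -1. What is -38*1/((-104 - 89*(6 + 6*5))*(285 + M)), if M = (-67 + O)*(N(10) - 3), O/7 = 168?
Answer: -19/6865754 ≈ -2.7674e-6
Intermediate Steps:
O = 1176 (O = 7*168 = 1176)
M = -4436 (M = (-67 + 1176)*(-1 - 3) = 1109*(-4) = -4436)
-38*1/((-104 - 89*(6 + 6*5))*(285 + M)) = -38*1/((-104 - 89*(6 + 6*5))*(285 - 4436)) = -38*(-1/(4151*(-104 - 89*(6 + 30)))) = -38*(-1/(4151*(-104 - 89*36))) = -38*(-1/(4151*(-104 - 3204))) = -38/((-4151*(-3308))) = -38/13731508 = -38*1/13731508 = -19/6865754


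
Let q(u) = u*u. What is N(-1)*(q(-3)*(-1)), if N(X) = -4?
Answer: 36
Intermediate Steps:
q(u) = u**2
N(-1)*(q(-3)*(-1)) = -4*(-3)**2*(-1) = -36*(-1) = -4*(-9) = 36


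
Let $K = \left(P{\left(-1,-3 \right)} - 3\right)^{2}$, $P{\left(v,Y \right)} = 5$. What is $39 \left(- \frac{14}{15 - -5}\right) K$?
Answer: $- \frac{546}{5} \approx -109.2$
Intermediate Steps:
$K = 4$ ($K = \left(5 - 3\right)^{2} = 2^{2} = 4$)
$39 \left(- \frac{14}{15 - -5}\right) K = 39 \left(- \frac{14}{15 - -5}\right) 4 = 39 \left(- \frac{14}{15 + 5}\right) 4 = 39 \left(- \frac{14}{20}\right) 4 = 39 \left(\left(-14\right) \frac{1}{20}\right) 4 = 39 \left(- \frac{7}{10}\right) 4 = \left(- \frac{273}{10}\right) 4 = - \frac{546}{5}$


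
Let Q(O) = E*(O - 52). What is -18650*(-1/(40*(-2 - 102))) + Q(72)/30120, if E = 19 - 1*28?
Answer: -468739/104416 ≈ -4.4892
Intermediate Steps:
E = -9 (E = 19 - 28 = -9)
Q(O) = 468 - 9*O (Q(O) = -9*(O - 52) = -9*(-52 + O) = 468 - 9*O)
-18650*(-1/(40*(-2 - 102))) + Q(72)/30120 = -18650*(-1/(40*(-2 - 102))) + (468 - 9*72)/30120 = -18650/((-104*(-40))) + (468 - 648)*(1/30120) = -18650/4160 - 180*1/30120 = -18650*1/4160 - 3/502 = -1865/416 - 3/502 = -468739/104416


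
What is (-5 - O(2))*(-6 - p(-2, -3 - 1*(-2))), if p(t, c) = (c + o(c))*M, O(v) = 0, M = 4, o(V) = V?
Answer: -10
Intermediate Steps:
p(t, c) = 8*c (p(t, c) = (c + c)*4 = (2*c)*4 = 8*c)
(-5 - O(2))*(-6 - p(-2, -3 - 1*(-2))) = (-5 - 1*0)*(-6 - 8*(-3 - 1*(-2))) = (-5 + 0)*(-6 - 8*(-3 + 2)) = -5*(-6 - 8*(-1)) = -5*(-6 - 1*(-8)) = -5*(-6 + 8) = -5*2 = -10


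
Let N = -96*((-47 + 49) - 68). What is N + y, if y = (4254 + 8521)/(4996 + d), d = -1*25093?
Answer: 18188831/2871 ≈ 6335.4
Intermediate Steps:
d = -25093
y = -1825/2871 (y = (4254 + 8521)/(4996 - 25093) = 12775/(-20097) = 12775*(-1/20097) = -1825/2871 ≈ -0.63567)
N = 6336 (N = -96*(2 - 68) = -96*(-66) = 6336)
N + y = 6336 - 1825/2871 = 18188831/2871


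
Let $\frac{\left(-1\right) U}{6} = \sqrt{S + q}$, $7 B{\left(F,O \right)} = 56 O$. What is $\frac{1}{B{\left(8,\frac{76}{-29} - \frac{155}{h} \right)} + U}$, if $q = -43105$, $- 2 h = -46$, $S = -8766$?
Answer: $- \frac{2776054}{69438378885} + \frac{444889 i \sqrt{51871}}{138876757770} \approx -3.9979 \cdot 10^{-5} + 0.0007296 i$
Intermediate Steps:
$h = 23$ ($h = \left(- \frac{1}{2}\right) \left(-46\right) = 23$)
$B{\left(F,O \right)} = 8 O$ ($B{\left(F,O \right)} = \frac{56 O}{7} = 8 O$)
$U = - 6 i \sqrt{51871}$ ($U = - 6 \sqrt{-8766 - 43105} = - 6 \sqrt{-51871} = - 6 i \sqrt{51871} \approx - 1366.5 i$)
$\frac{1}{B{\left(8,\frac{76}{-29} - \frac{155}{h} \right)} + U} = \frac{1}{8 \left(\frac{76}{-29} - \frac{155}{23}\right) - 6 i \sqrt{51871}} = \frac{1}{8 \left(76 \left(- \frac{1}{29}\right) - \frac{155}{23}\right) - 6 i \sqrt{51871}} = \frac{1}{8 \left(- \frac{76}{29} - \frac{155}{23}\right) - 6 i \sqrt{51871}} = \frac{1}{8 \left(- \frac{6243}{667}\right) - 6 i \sqrt{51871}} = \frac{1}{- \frac{49944}{667} - 6 i \sqrt{51871}}$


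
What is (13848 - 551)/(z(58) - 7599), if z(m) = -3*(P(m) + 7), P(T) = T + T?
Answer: -13297/7968 ≈ -1.6688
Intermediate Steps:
P(T) = 2*T
z(m) = -21 - 6*m (z(m) = -3*(2*m + 7) = -3*(7 + 2*m) = -21 - 6*m)
(13848 - 551)/(z(58) - 7599) = (13848 - 551)/((-21 - 6*58) - 7599) = 13297/((-21 - 348) - 7599) = 13297/(-369 - 7599) = 13297/(-7968) = 13297*(-1/7968) = -13297/7968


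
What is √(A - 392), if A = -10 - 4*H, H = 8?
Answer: I*√434 ≈ 20.833*I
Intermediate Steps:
A = -42 (A = -10 - 4*8 = -10 - 32 = -42)
√(A - 392) = √(-42 - 392) = √(-434) = I*√434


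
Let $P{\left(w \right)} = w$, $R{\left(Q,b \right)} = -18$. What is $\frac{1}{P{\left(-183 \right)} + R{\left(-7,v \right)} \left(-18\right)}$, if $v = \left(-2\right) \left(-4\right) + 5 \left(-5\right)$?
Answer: $\frac{1}{141} \approx 0.0070922$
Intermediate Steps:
$v = -17$ ($v = 8 - 25 = -17$)
$\frac{1}{P{\left(-183 \right)} + R{\left(-7,v \right)} \left(-18\right)} = \frac{1}{-183 - -324} = \frac{1}{-183 + 324} = \frac{1}{141}$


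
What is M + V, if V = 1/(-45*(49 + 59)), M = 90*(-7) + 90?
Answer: -2624401/4860 ≈ -540.00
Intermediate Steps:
M = -540 (M = -630 + 90 = -540)
V = -1/4860 (V = 1/(-45*108) = 1/(-4860) = -1/4860 ≈ -0.00020576)
M + V = -540 - 1/4860 = -2624401/4860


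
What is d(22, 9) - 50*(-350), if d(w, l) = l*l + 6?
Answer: 17587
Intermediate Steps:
d(w, l) = 6 + l**2 (d(w, l) = l**2 + 6 = 6 + l**2)
d(22, 9) - 50*(-350) = (6 + 9**2) - 50*(-350) = (6 + 81) + 17500 = 87 + 17500 = 17587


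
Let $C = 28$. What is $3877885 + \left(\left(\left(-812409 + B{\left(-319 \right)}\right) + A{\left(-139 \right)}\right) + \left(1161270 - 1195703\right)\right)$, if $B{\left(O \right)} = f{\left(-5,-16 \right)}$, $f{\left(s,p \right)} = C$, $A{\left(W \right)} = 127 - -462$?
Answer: $3031660$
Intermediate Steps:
$A{\left(W \right)} = 589$ ($A{\left(W \right)} = 127 + 462 = 589$)
$f{\left(s,p \right)} = 28$
$B{\left(O \right)} = 28$
$3877885 + \left(\left(\left(-812409 + B{\left(-319 \right)}\right) + A{\left(-139 \right)}\right) + \left(1161270 - 1195703\right)\right) = 3877885 + \left(\left(\left(-812409 + 28\right) + 589\right) + \left(1161270 - 1195703\right)\right) = 3877885 + \left(\left(-812381 + 589\right) - 34433\right) = 3877885 - 846225 = 3031660$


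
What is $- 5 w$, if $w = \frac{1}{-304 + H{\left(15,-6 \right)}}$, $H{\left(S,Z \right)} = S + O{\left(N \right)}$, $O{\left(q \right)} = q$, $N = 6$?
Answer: $\frac{5}{283} \approx 0.017668$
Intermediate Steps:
$H{\left(S,Z \right)} = 6 + S$ ($H{\left(S,Z \right)} = S + 6 = 6 + S$)
$w = - \frac{1}{283}$ ($w = \frac{1}{-304 + \left(6 + 15\right)} = \frac{1}{-304 + 21} = \frac{1}{-283} = - \frac{1}{283} \approx -0.0035336$)
$- 5 w = \left(-5\right) \left(- \frac{1}{283}\right) = \frac{5}{283}$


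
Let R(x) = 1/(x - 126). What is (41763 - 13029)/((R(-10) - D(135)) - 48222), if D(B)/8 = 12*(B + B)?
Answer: -3907824/10083313 ≈ -0.38755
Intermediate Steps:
R(x) = 1/(-126 + x)
D(B) = 192*B (D(B) = 8*(12*(B + B)) = 8*(12*(2*B)) = 8*(24*B) = 192*B)
(41763 - 13029)/((R(-10) - D(135)) - 48222) = (41763 - 13029)/((1/(-126 - 10) - 192*135) - 48222) = 28734/((1/(-136) - 1*25920) - 48222) = 28734/((-1/136 - 25920) - 48222) = 28734/(-3525121/136 - 48222) = 28734/(-10083313/136) = 28734*(-136/10083313) = -3907824/10083313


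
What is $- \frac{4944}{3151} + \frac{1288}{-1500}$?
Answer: $- \frac{2868622}{1181625} \approx -2.4277$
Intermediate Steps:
$- \frac{4944}{3151} + \frac{1288}{-1500} = \left(-4944\right) \frac{1}{3151} + 1288 \left(- \frac{1}{1500}\right) = - \frac{4944}{3151} - \frac{322}{375} = - \frac{2868622}{1181625}$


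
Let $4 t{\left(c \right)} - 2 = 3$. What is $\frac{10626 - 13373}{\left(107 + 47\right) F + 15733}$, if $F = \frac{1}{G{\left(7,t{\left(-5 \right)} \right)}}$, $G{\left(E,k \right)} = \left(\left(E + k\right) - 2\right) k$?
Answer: $- \frac{343375}{1969089} \approx -0.17438$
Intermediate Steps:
$t{\left(c \right)} = \frac{5}{4}$ ($t{\left(c \right)} = \frac{1}{2} + \frac{1}{4} \cdot 3 = \frac{1}{2} + \frac{3}{4} = \frac{5}{4}$)
$G{\left(E,k \right)} = k \left(-2 + E + k\right)$ ($G{\left(E,k \right)} = \left(-2 + E + k\right) k = k \left(-2 + E + k\right)$)
$F = \frac{16}{125}$ ($F = \frac{1}{\frac{5}{4} \left(-2 + 7 + \frac{5}{4}\right)} = \frac{1}{\frac{5}{4} \cdot \frac{25}{4}} = \frac{1}{\frac{125}{16}} = \frac{16}{125} \approx 0.128$)
$\frac{10626 - 13373}{\left(107 + 47\right) F + 15733} = \frac{10626 - 13373}{\left(107 + 47\right) \frac{16}{125} + 15733} = - \frac{2747}{154 \cdot \frac{16}{125} + 15733} = - \frac{2747}{\frac{2464}{125} + 15733} = - \frac{2747}{\frac{1969089}{125}} = \left(-2747\right) \frac{125}{1969089} = - \frac{343375}{1969089}$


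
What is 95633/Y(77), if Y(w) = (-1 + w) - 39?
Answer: 95633/37 ≈ 2584.7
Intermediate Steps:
Y(w) = -40 + w
95633/Y(77) = 95633/(-40 + 77) = 95633/37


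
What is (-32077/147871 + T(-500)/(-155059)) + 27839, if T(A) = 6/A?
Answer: 159576980908650613/5732182347250 ≈ 27839.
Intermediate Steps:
(-32077/147871 + T(-500)/(-155059)) + 27839 = (-32077/147871 + (6/(-500))/(-155059)) + 27839 = (-32077*1/147871 + (6*(-1/500))*(-1/155059)) + 27839 = (-32077/147871 - 3/250*(-1/155059)) + 27839 = (-32077/147871 + 3/38764750) + 27839 = -1243456442137/5732182347250 + 27839 = 159576980908650613/5732182347250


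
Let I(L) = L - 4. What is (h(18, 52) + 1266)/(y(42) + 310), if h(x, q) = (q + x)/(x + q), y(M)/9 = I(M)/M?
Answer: 8869/2227 ≈ 3.9825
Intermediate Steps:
I(L) = -4 + L
y(M) = 9*(-4 + M)/M (y(M) = 9*((-4 + M)/M) = 9*(-4 + M)/M)
h(x, q) = 1 (h(x, q) = (q + x)/(q + x) = 1)
(h(18, 52) + 1266)/(y(42) + 310) = (1 + 1266)/((9 - 36/42) + 310) = 1267/((9 - 36*1/42) + 310) = 1267/((9 - 6/7) + 310) = 1267/(57/7 + 310) = 1267/(2227/7) = 1267*(7/2227) = 8869/2227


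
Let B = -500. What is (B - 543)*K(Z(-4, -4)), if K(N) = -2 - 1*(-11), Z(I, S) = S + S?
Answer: -9387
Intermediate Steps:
Z(I, S) = 2*S
K(N) = 9 (K(N) = -2 + 11 = 9)
(B - 543)*K(Z(-4, -4)) = (-500 - 543)*9 = -1043*9 = -9387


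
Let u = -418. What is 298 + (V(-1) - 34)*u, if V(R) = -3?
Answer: 15764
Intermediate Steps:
298 + (V(-1) - 34)*u = 298 + (-3 - 34)*(-418) = 298 - 37*(-418) = 298 + 15466 = 15764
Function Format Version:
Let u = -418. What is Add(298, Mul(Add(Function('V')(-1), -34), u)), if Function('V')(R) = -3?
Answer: 15764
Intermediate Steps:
Add(298, Mul(Add(Function('V')(-1), -34), u)) = Add(298, Mul(Add(-3, -34), -418)) = Add(298, Mul(-37, -418)) = Add(298, 15466) = 15764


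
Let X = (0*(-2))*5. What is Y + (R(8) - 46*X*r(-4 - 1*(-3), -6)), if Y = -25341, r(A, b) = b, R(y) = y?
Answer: -25333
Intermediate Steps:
X = 0 (X = 0*5 = 0)
Y + (R(8) - 46*X*r(-4 - 1*(-3), -6)) = -25341 + (8 - 0*(-6)) = -25341 + (8 - 46*0) = -25341 + (8 + 0) = -25341 + 8 = -25333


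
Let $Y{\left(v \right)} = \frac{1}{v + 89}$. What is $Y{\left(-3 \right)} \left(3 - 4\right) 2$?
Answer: $- \frac{1}{43} \approx -0.023256$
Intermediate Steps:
$Y{\left(v \right)} = \frac{1}{89 + v}$
$Y{\left(-3 \right)} \left(3 - 4\right) 2 = \frac{\left(3 - 4\right) 2}{89 - 3} = \frac{\left(-1\right) 2}{86} = \frac{1}{86} \left(-2\right) = - \frac{1}{43}$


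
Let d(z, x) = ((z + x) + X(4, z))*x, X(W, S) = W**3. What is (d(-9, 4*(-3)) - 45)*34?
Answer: -19074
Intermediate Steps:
d(z, x) = x*(64 + x + z) (d(z, x) = ((z + x) + 4**3)*x = ((x + z) + 64)*x = (64 + x + z)*x = x*(64 + x + z))
(d(-9, 4*(-3)) - 45)*34 = ((4*(-3))*(64 + 4*(-3) - 9) - 45)*34 = (-12*(64 - 12 - 9) - 45)*34 = (-12*43 - 45)*34 = (-516 - 45)*34 = -561*34 = -19074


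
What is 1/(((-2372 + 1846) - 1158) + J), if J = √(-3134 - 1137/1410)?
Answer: -791480/1334325679 - I*√692478730/1334325679 ≈ -0.00059317 - 1.9722e-5*I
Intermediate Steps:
J = I*√692478730/470 (J = √(-3134 - 1137*1/1410) = √(-3134 - 379/470) = √(-1473359/470) = I*√692478730/470 ≈ 55.989*I)
1/(((-2372 + 1846) - 1158) + J) = 1/(((-2372 + 1846) - 1158) + I*√692478730/470) = 1/((-526 - 1158) + I*√692478730/470) = 1/(-1684 + I*√692478730/470)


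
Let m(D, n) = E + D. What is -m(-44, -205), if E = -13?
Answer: 57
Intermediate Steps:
m(D, n) = -13 + D
-m(-44, -205) = -(-13 - 44) = -1*(-57) = 57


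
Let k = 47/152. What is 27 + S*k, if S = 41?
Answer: 6031/152 ≈ 39.678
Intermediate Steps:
k = 47/152 (k = 47*(1/152) = 47/152 ≈ 0.30921)
27 + S*k = 27 + 41*(47/152) = 27 + 1927/152 = 6031/152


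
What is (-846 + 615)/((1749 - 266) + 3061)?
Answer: -231/4544 ≈ -0.050836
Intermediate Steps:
(-846 + 615)/((1749 - 266) + 3061) = -231/(1483 + 3061) = -231/4544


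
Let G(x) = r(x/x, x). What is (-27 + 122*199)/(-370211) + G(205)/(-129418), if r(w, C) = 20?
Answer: -1572960069/23955983599 ≈ -0.065660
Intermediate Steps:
G(x) = 20
(-27 + 122*199)/(-370211) + G(205)/(-129418) = (-27 + 122*199)/(-370211) + 20/(-129418) = (-27 + 24278)*(-1/370211) + 20*(-1/129418) = 24251*(-1/370211) - 10/64709 = -24251/370211 - 10/64709 = -1572960069/23955983599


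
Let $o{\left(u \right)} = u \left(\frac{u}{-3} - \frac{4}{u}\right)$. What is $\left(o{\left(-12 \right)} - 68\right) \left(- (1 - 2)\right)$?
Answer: $-120$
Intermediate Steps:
$o{\left(u \right)} = u \left(- \frac{4}{u} - \frac{u}{3}\right)$ ($o{\left(u \right)} = u \left(u \left(- \frac{1}{3}\right) - \frac{4}{u}\right) = u \left(- \frac{u}{3} - \frac{4}{u}\right) = u \left(- \frac{4}{u} - \frac{u}{3}\right)$)
$\left(o{\left(-12 \right)} - 68\right) \left(- (1 - 2)\right) = \left(\left(-4 - \frac{\left(-12\right)^{2}}{3}\right) - 68\right) \left(- (1 - 2)\right) = \left(\left(-4 - 48\right) - 68\right) \left(\left(-1\right) \left(-1\right)\right) = \left(\left(-4 - 48\right) - 68\right) 1 = \left(-52 - 68\right) 1 = \left(-120\right) 1 = -120$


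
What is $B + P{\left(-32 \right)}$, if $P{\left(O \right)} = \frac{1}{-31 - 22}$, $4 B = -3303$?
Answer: $- \frac{175063}{212} \approx -825.77$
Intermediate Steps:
$B = - \frac{3303}{4}$ ($B = \frac{1}{4} \left(-3303\right) = - \frac{3303}{4} \approx -825.75$)
$P{\left(O \right)} = - \frac{1}{53}$ ($P{\left(O \right)} = \frac{1}{-53} = - \frac{1}{53}$)
$B + P{\left(-32 \right)} = - \frac{3303}{4} - \frac{1}{53} = - \frac{175063}{212}$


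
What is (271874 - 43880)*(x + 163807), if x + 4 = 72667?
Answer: 53913741180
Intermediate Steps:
x = 72663 (x = -4 + 72667 = 72663)
(271874 - 43880)*(x + 163807) = (271874 - 43880)*(72663 + 163807) = 227994*236470 = 53913741180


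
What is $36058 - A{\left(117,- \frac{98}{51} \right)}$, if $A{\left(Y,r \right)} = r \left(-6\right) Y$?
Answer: $\frac{590054}{17} \approx 34709.0$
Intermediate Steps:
$A{\left(Y,r \right)} = - 6 Y r$ ($A{\left(Y,r \right)} = - 6 r Y = - 6 Y r$)
$36058 - A{\left(117,- \frac{98}{51} \right)} = 36058 - \left(-6\right) 117 \left(- \frac{98}{51}\right) = 36058 - \frac{22932}{17} = \frac{590054}{17}$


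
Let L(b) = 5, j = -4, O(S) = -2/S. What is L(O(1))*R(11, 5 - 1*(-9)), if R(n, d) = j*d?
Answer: -280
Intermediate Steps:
R(n, d) = -4*d
L(O(1))*R(11, 5 - 1*(-9)) = 5*(-4*(5 - 1*(-9))) = 5*(-4*(5 + 9)) = 5*(-4*14) = 5*(-56) = -280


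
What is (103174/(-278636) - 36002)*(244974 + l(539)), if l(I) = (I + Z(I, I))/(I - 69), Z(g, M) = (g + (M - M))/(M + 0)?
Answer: -28875413904440268/3273973 ≈ -8.8197e+9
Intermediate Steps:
Z(g, M) = g/M (Z(g, M) = (g + 0)/M = g/M)
l(I) = (1 + I)/(-69 + I) (l(I) = (I + I/I)/(I - 69) = (I + 1)/(-69 + I) = (1 + I)/(-69 + I))
(103174/(-278636) - 36002)*(244974 + l(539)) = (103174/(-278636) - 36002)*(244974 + (1 + 539)/(-69 + 539)) = (103174*(-1/278636) - 36002)*(244974 + 540/470) = (-51587/139318 - 36002)*(244974 + (1/470)*540) = -5015778223*(244974 + 54/47)/139318 = -5015778223/139318*11513832/47 = -28875413904440268/3273973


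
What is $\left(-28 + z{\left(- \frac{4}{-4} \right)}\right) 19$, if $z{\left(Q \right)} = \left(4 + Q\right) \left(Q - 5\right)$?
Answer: $-912$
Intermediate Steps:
$z{\left(Q \right)} = \left(-5 + Q\right) \left(4 + Q\right)$ ($z{\left(Q \right)} = \left(4 + Q\right) \left(-5 + Q\right) = \left(-5 + Q\right) \left(4 + Q\right)$)
$\left(-28 + z{\left(- \frac{4}{-4} \right)}\right) 19 = \left(-28 - \left(20 + 1 - 1^{2}\right)\right) 19 = \left(-28 - \left(20 + 1 - 1\right)\right) 19 = \left(-28 - \left(21 - 1\right)\right) 19 = \left(-28 - 20\right) 19 = \left(-48\right) 19 = -912$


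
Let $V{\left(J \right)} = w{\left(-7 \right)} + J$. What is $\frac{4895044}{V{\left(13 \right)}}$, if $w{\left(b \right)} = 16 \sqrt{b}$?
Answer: $\frac{63635572}{1961} - \frac{78320704 i \sqrt{7}}{1961} \approx 32451.0 - 1.0567 \cdot 10^{5} i$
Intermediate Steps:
$V{\left(J \right)} = J + 16 i \sqrt{7}$ ($V{\left(J \right)} = 16 \sqrt{-7} + J = 16 i \sqrt{7} + J = J + 16 i \sqrt{7}$)
$\frac{4895044}{V{\left(13 \right)}} = \frac{4895044}{13 + 16 i \sqrt{7}}$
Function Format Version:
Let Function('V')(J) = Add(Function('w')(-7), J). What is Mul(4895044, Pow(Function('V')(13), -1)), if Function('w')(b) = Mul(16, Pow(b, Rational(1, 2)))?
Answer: Add(Rational(63635572, 1961), Mul(Rational(-78320704, 1961), I, Pow(7, Rational(1, 2)))) ≈ Add(32451., Mul(-1.0567e+5, I))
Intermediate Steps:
Function('V')(J) = Add(J, Mul(16, I, Pow(7, Rational(1, 2)))) (Function('V')(J) = Add(Mul(16, Pow(-7, Rational(1, 2))), J) = Add(Mul(16, Mul(I, Pow(7, Rational(1, 2)))), J) = Add(Mul(16, I, Pow(7, Rational(1, 2))), J) = Add(J, Mul(16, I, Pow(7, Rational(1, 2)))))
Mul(4895044, Pow(Function('V')(13), -1)) = Mul(4895044, Pow(Add(13, Mul(16, I, Pow(7, Rational(1, 2)))), -1))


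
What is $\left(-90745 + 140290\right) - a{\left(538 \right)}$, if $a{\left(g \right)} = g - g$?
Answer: $49545$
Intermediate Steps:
$a{\left(g \right)} = 0$
$\left(-90745 + 140290\right) - a{\left(538 \right)} = \left(-90745 + 140290\right) - 0 = 49545 + 0 = 49545$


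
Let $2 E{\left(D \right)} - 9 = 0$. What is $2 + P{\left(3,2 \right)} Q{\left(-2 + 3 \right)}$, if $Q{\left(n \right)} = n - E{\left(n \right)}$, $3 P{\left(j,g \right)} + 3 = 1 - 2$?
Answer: $\frac{20}{3} \approx 6.6667$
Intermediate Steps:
$E{\left(D \right)} = \frac{9}{2}$ ($E{\left(D \right)} = \frac{9}{2} + \frac{1}{2} \cdot 0 = \frac{9}{2} + 0 = \frac{9}{2}$)
$P{\left(j,g \right)} = - \frac{4}{3}$ ($P{\left(j,g \right)} = -1 + \frac{1 - 2}{3} = -1 + \frac{1}{3} \left(-1\right) = -1 - \frac{1}{3} = - \frac{4}{3}$)
$Q{\left(n \right)} = - \frac{9}{2} + n$ ($Q{\left(n \right)} = n - \frac{9}{2} = - \frac{9}{2} + n$)
$2 + P{\left(3,2 \right)} Q{\left(-2 + 3 \right)} = 2 - \frac{4 \left(- \frac{9}{2} + \left(-2 + 3\right)\right)}{3} = 2 - \frac{4 \left(- \frac{9}{2} + 1\right)}{3} = 2 - - \frac{14}{3} = 2 + \frac{14}{3} = \frac{20}{3}$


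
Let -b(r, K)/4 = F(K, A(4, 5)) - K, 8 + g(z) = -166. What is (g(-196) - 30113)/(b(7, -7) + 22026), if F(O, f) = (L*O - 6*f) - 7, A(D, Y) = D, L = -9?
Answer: -30287/21870 ≈ -1.3849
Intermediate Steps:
F(O, f) = -7 - 9*O - 6*f (F(O, f) = (-9*O - 6*f) - 7 = -7 - 9*O - 6*f)
g(z) = -174 (g(z) = -8 - 166 = -174)
b(r, K) = 124 + 40*K (b(r, K) = -4*((-7 - 9*K - 6*4) - K) = -4*((-7 - 9*K - 24) - K) = -4*((-31 - 9*K) - K) = -4*(-31 - 10*K) = 124 + 40*K)
(g(-196) - 30113)/(b(7, -7) + 22026) = (-174 - 30113)/((124 + 40*(-7)) + 22026) = -30287/((124 - 280) + 22026) = -30287/(-156 + 22026) = -30287/21870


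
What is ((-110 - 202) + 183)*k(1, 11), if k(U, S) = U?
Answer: -129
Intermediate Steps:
((-110 - 202) + 183)*k(1, 11) = ((-110 - 202) + 183)*1 = (-312 + 183)*1 = -129*1 = -129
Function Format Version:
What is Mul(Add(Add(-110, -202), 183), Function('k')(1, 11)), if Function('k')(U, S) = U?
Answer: -129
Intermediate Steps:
Mul(Add(Add(-110, -202), 183), Function('k')(1, 11)) = Mul(Add(Add(-110, -202), 183), 1) = Mul(Add(-312, 183), 1) = Mul(-129, 1) = -129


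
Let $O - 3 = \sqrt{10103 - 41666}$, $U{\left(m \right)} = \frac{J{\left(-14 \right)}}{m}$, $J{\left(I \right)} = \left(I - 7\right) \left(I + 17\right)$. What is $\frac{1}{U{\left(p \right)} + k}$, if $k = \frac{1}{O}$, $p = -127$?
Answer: $\frac{252655959}{125373403} + \frac{48387 i \sqrt{3507}}{125373403} \approx 2.0152 + 0.022856 i$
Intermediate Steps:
$J{\left(I \right)} = \left(-7 + I\right) \left(17 + I\right)$
$U{\left(m \right)} = - \frac{63}{m}$ ($U{\left(m \right)} = \frac{-119 + \left(-14\right)^{2} + 10 \left(-14\right)}{m} = \frac{-119 + 196 - 140}{m} = - \frac{63}{m}$)
$O = 3 + 3 i \sqrt{3507}$ ($O = 3 + \sqrt{10103 - 41666} = 3 + \sqrt{-31563} = 3 + 3 i \sqrt{3507} \approx 3.0 + 177.66 i$)
$k = \frac{1}{3 + 3 i \sqrt{3507}} \approx 9.502 \cdot 10^{-5} - 0.0056271 i$
$\frac{1}{U{\left(p \right)} + k} = \frac{1}{- \frac{63}{-127} + \left(\frac{1}{10524} - \frac{i \sqrt{3507}}{10524}\right)} = \frac{1}{\left(-63\right) \left(- \frac{1}{127}\right) + \left(\frac{1}{10524} - \frac{i \sqrt{3507}}{10524}\right)} = \frac{1}{\frac{63}{127} + \left(\frac{1}{10524} - \frac{i \sqrt{3507}}{10524}\right)} = \frac{1}{\frac{663139}{1336548} - \frac{i \sqrt{3507}}{10524}}$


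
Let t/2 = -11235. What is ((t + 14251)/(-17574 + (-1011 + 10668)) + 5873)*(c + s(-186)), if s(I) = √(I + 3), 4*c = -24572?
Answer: -285678740680/7917 + 46504760*I*√183/7917 ≈ -3.6084e+7 + 79463.0*I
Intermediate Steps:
c = -6143 (c = (¼)*(-24572) = -6143)
s(I) = √(3 + I)
t = -22470 (t = 2*(-11235) = -22470)
((t + 14251)/(-17574 + (-1011 + 10668)) + 5873)*(c + s(-186)) = ((-22470 + 14251)/(-17574 + (-1011 + 10668)) + 5873)*(-6143 + √(3 - 186)) = (-8219/(-17574 + 9657) + 5873)*(-6143 + √(-183)) = (-8219/(-7917) + 5873)*(-6143 + I*√183) = (-8219*(-1/7917) + 5873)*(-6143 + I*√183) = (8219/7917 + 5873)*(-6143 + I*√183) = 46504760*(-6143 + I*√183)/7917 = -285678740680/7917 + 46504760*I*√183/7917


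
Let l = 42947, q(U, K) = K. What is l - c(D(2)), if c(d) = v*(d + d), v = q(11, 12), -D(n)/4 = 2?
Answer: 43139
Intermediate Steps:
D(n) = -8 (D(n) = -4*2 = -8)
v = 12
c(d) = 24*d (c(d) = 12*(d + d) = 12*(2*d) = 24*d)
l - c(D(2)) = 42947 - 24*(-8) = 42947 - 1*(-192) = 42947 + 192 = 43139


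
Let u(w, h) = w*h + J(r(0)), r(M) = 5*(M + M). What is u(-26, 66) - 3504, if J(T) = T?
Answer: -5220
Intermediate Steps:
r(M) = 10*M (r(M) = 5*(2*M) = 10*M)
u(w, h) = h*w (u(w, h) = w*h + 10*0 = h*w + 0 = h*w)
u(-26, 66) - 3504 = 66*(-26) - 3504 = -1716 - 3504 = -5220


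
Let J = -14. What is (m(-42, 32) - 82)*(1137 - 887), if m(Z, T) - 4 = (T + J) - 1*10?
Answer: -17500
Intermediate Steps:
m(Z, T) = -20 + T (m(Z, T) = 4 + ((T - 14) - 1*10) = 4 + ((-14 + T) - 10) = 4 + (-24 + T) = -20 + T)
(m(-42, 32) - 82)*(1137 - 887) = ((-20 + 32) - 82)*(1137 - 887) = (12 - 82)*250 = -70*250 = -17500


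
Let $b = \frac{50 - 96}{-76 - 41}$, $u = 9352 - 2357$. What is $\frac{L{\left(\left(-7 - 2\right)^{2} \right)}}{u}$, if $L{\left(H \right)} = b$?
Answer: $\frac{46}{818415} \approx 5.6206 \cdot 10^{-5}$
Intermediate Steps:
$u = 6995$ ($u = 9352 - 2357 = 6995$)
$b = \frac{46}{117}$ ($b = - \frac{46}{-117} = \left(-46\right) \left(- \frac{1}{117}\right) = \frac{46}{117} \approx 0.39316$)
$L{\left(H \right)} = \frac{46}{117}$
$\frac{L{\left(\left(-7 - 2\right)^{2} \right)}}{u} = \frac{46}{117 \cdot 6995} = \frac{46}{117} \cdot \frac{1}{6995} = \frac{46}{818415}$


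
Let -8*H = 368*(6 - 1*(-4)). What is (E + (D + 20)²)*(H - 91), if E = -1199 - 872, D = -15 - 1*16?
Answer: 1074450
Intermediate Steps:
D = -31 (D = -15 - 16 = -31)
H = -460 (H = -46*(6 - 1*(-4)) = -46*(6 + 4) = -46*10 = -⅛*3680 = -460)
E = -2071
(E + (D + 20)²)*(H - 91) = (-2071 + (-31 + 20)²)*(-460 - 91) = (-2071 + (-11)²)*(-551) = (-2071 + 121)*(-551) = -1950*(-551) = 1074450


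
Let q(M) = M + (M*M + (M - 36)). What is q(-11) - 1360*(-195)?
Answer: 265263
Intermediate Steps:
q(M) = -36 + M**2 + 2*M (q(M) = M + (M**2 + (-36 + M)) = M + (-36 + M + M**2) = -36 + M**2 + 2*M)
q(-11) - 1360*(-195) = (-36 + (-11)**2 + 2*(-11)) - 1360*(-195) = (-36 + 121 - 22) + 265200 = 63 + 265200 = 265263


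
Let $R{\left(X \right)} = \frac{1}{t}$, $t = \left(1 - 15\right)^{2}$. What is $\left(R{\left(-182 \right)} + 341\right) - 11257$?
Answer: $- \frac{2139535}{196} \approx -10916.0$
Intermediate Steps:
$t = 196$ ($t = \left(1 - 15\right)^{2} = \left(-14\right)^{2} = 196$)
$R{\left(X \right)} = \frac{1}{196}$
$\left(R{\left(-182 \right)} + 341\right) - 11257 = \left(\frac{1}{196} + 341\right) - 11257 = \frac{66837}{196} - 11257 = - \frac{2139535}{196}$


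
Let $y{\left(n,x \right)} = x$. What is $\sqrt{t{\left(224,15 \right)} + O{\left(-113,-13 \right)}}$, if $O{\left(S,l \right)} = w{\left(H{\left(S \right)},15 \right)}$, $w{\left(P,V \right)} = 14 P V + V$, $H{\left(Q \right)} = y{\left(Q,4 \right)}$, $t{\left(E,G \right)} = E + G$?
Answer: $\sqrt{1094} \approx 33.076$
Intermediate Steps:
$H{\left(Q \right)} = 4$
$w{\left(P,V \right)} = V + 14 P V$ ($w{\left(P,V \right)} = 14 P V + V = V + 14 P V$)
$O{\left(S,l \right)} = 855$ ($O{\left(S,l \right)} = 15 \left(1 + 14 \cdot 4\right) = 15 \left(1 + 56\right) = 15 \cdot 57 = 855$)
$\sqrt{t{\left(224,15 \right)} + O{\left(-113,-13 \right)}} = \sqrt{\left(224 + 15\right) + 855} = \sqrt{239 + 855} = \sqrt{1094}$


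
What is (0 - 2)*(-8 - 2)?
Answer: 20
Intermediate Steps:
(0 - 2)*(-8 - 2) = -2*(-10) = 20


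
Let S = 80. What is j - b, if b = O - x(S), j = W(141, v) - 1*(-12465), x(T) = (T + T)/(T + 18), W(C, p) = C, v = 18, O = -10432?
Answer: 1128942/49 ≈ 23040.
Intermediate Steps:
x(T) = 2*T/(18 + T) (x(T) = (2*T)/(18 + T) = 2*T/(18 + T))
j = 12606 (j = 141 - 1*(-12465) = 141 + 12465 = 12606)
b = -511248/49 (b = -10432 - 2*80/(18 + 80) = -10432 - 2*80/98 = -10432 - 1*80/49 = -10432 - 80/49 = -511248/49 ≈ -10434.)
j - b = 12606 - 1*(-511248/49) = 12606 + 511248/49 = 1128942/49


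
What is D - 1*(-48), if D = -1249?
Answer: -1201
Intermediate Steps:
D - 1*(-48) = -1249 - 1*(-48) = -1249 + 48 = -1201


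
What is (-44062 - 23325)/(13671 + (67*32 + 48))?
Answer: -67387/15863 ≈ -4.2481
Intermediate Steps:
(-44062 - 23325)/(13671 + (67*32 + 48)) = -67387/(13671 + (2144 + 48)) = -67387/(13671 + 2192) = -67387/15863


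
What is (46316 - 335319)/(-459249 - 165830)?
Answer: 22231/48083 ≈ 0.46235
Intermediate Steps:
(46316 - 335319)/(-459249 - 165830) = -289003/(-625079) = -289003*(-1/625079) = 22231/48083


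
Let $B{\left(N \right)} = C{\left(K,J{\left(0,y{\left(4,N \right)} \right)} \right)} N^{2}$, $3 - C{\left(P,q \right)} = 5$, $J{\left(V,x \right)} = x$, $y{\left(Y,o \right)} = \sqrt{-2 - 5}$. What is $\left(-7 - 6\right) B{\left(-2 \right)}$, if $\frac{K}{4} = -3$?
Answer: $104$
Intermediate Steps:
$y{\left(Y,o \right)} = i \sqrt{7}$ ($y{\left(Y,o \right)} = \sqrt{-7} = i \sqrt{7}$)
$K = -12$ ($K = 4 \left(-3\right) = -12$)
$C{\left(P,q \right)} = -2$ ($C{\left(P,q \right)} = 3 - 5 = -2$)
$B{\left(N \right)} = - 2 N^{2}$
$\left(-7 - 6\right) B{\left(-2 \right)} = \left(-7 - 6\right) \left(- 2 \left(-2\right)^{2}\right) = - 13 \left(\left(-2\right) 4\right) = \left(-13\right) \left(-8\right) = 104$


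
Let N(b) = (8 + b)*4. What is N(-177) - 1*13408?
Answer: -14084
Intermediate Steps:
N(b) = 32 + 4*b
N(-177) - 1*13408 = (32 + 4*(-177)) - 1*13408 = (32 - 708) - 13408 = -676 - 13408 = -14084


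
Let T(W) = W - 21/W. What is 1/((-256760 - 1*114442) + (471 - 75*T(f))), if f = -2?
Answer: -2/742737 ≈ -2.6927e-6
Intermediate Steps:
1/((-256760 - 1*114442) + (471 - 75*T(f))) = 1/((-256760 - 1*114442) + (471 - 75*(-2 - 21/(-2)))) = 1/((-256760 - 114442) + (471 - 75*(-2 - 21*(-½)))) = 1/(-371202 + (471 - 75*(-2 + 21/2))) = 1/(-371202 + (471 - 75*17/2)) = 1/(-371202 + (471 - 1275/2)) = 1/(-371202 - 333/2) = 1/(-742737/2) = -2/742737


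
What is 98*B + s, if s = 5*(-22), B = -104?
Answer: -10302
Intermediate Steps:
s = -110
98*B + s = 98*(-104) - 110 = -10192 - 110 = -10302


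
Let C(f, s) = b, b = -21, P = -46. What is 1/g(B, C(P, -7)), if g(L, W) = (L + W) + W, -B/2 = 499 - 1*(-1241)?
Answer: -1/3522 ≈ -0.00028393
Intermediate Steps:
C(f, s) = -21
B = -3480 (B = -2*(499 - 1*(-1241)) = -2*(499 + 1241) = -2*1740 = -3480)
g(L, W) = L + 2*W
1/g(B, C(P, -7)) = 1/(-3480 + 2*(-21)) = 1/(-3480 - 42) = 1/(-3522) = -1/3522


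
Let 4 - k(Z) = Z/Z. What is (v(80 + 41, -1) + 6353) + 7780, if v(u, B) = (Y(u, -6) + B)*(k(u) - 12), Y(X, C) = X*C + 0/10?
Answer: 20676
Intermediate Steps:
k(Z) = 3 (k(Z) = 4 - Z/Z = 4 - 1*1 = 4 - 1 = 3)
Y(X, C) = C*X (Y(X, C) = C*X + 0*(1/10) = C*X + 0 = C*X)
v(u, B) = -9*B + 54*u (v(u, B) = (-6*u + B)*(3 - 12) = (B - 6*u)*(-9) = -9*B + 54*u)
(v(80 + 41, -1) + 6353) + 7780 = ((-9*(-1) + 54*(80 + 41)) + 6353) + 7780 = ((9 + 54*121) + 6353) + 7780 = ((9 + 6534) + 6353) + 7780 = (6543 + 6353) + 7780 = 12896 + 7780 = 20676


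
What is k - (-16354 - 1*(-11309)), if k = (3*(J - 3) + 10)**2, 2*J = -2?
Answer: 5049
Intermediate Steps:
J = -1 (J = (1/2)*(-2) = -1)
k = 4 (k = (3*(-1 - 3) + 10)**2 = (3*(-4) + 10)**2 = (-12 + 10)**2 = (-2)**2 = 4)
k - (-16354 - 1*(-11309)) = 4 - (-16354 - 1*(-11309)) = 4 - (-16354 + 11309) = 4 - 1*(-5045) = 4 + 5045 = 5049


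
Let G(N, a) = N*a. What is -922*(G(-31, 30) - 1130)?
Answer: 1899320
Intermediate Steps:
-922*(G(-31, 30) - 1130) = -922*(-31*30 - 1130) = -922*(-930 - 1130) = -922*(-2060) = 1899320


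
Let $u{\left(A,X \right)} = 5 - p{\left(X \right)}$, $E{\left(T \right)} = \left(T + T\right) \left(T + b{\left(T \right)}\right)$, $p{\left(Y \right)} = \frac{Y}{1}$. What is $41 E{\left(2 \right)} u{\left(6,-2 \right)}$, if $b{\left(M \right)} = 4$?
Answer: $6888$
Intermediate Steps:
$p{\left(Y \right)} = Y$ ($p{\left(Y \right)} = Y 1 = Y$)
$E{\left(T \right)} = 2 T \left(4 + T\right)$ ($E{\left(T \right)} = \left(T + T\right) \left(T + 4\right) = 2 T \left(4 + T\right)$)
$u{\left(A,X \right)} = 5 - X$
$41 E{\left(2 \right)} u{\left(6,-2 \right)} = 41 \cdot 2 \cdot 2 \left(4 + 2\right) \left(5 - -2\right) = 41 \cdot 2 \cdot 2 \cdot 6 \left(5 + 2\right) = 41 \cdot 24 \cdot 7 = 984 \cdot 7 = 6888$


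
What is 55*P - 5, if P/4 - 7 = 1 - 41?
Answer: -7265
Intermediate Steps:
P = -132 (P = 28 + 4*(1 - 41) = 28 + 4*(-40) = 28 - 160 = -132)
55*P - 5 = 55*(-132) - 5 = -7260 - 5 = -7265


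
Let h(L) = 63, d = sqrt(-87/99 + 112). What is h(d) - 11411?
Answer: -11348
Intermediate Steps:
d = sqrt(121011)/33 (d = sqrt(-87*1/99 + 112) = sqrt(-29/33 + 112) = sqrt(3667/33) = sqrt(121011)/33 ≈ 10.541)
h(d) - 11411 = 63 - 11411 = -11348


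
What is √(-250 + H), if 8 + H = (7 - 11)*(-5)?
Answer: I*√238 ≈ 15.427*I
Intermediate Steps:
H = 12 (H = -8 + (7 - 11)*(-5) = -8 - 4*(-5) = -8 + 20 = 12)
√(-250 + H) = √(-250 + 12) = √(-238) = I*√238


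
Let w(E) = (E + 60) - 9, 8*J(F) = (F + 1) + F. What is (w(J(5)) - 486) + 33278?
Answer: 262755/8 ≈ 32844.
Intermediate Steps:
J(F) = ⅛ + F/4 (J(F) = ((F + 1) + F)/8 = ((1 + F) + F)/8 = (1 + 2*F)/8 = ⅛ + F/4)
w(E) = 51 + E (w(E) = (60 + E) - 9 = 51 + E)
(w(J(5)) - 486) + 33278 = ((51 + (⅛ + (¼)*5)) - 486) + 33278 = ((51 + (⅛ + 5/4)) - 486) + 33278 = ((51 + 11/8) - 486) + 33278 = (419/8 - 486) + 33278 = -3469/8 + 33278 = 262755/8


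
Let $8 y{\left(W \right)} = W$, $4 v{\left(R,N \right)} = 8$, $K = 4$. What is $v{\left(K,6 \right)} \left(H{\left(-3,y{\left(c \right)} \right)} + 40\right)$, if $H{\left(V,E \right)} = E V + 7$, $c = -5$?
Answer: $\frac{391}{4} \approx 97.75$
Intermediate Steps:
$v{\left(R,N \right)} = 2$ ($v{\left(R,N \right)} = \frac{1}{4} \cdot 8 = 2$)
$y{\left(W \right)} = \frac{W}{8}$
$H{\left(V,E \right)} = 7 + E V$
$v{\left(K,6 \right)} \left(H{\left(-3,y{\left(c \right)} \right)} + 40\right) = 2 \left(\left(7 + \frac{1}{8} \left(-5\right) \left(-3\right)\right) + 40\right) = 2 \left(\left(7 - - \frac{15}{8}\right) + 40\right) = 2 \left(\left(7 + \frac{15}{8}\right) + 40\right) = 2 \left(\frac{71}{8} + 40\right) = 2 \cdot \frac{391}{8} = \frac{391}{4}$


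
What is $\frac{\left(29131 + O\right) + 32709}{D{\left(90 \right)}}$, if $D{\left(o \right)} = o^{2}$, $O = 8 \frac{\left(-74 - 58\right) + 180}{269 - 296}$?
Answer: $\frac{139108}{18225} \approx 7.6328$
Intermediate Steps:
$O = - \frac{128}{9}$ ($O = 8 \frac{-132 + 180}{-27} = 8 \cdot 48 \left(- \frac{1}{27}\right) = 8 \left(- \frac{16}{9}\right) = - \frac{128}{9} \approx -14.222$)
$\frac{\left(29131 + O\right) + 32709}{D{\left(90 \right)}} = \frac{\left(29131 - \frac{128}{9}\right) + 32709}{90^{2}} = \frac{\frac{262051}{9} + 32709}{8100} = \frac{556432}{9} \cdot \frac{1}{8100} = \frac{139108}{18225}$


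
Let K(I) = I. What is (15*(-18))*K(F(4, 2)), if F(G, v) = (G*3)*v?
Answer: -6480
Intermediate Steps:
F(G, v) = 3*G*v (F(G, v) = (3*G)*v = 3*G*v)
(15*(-18))*K(F(4, 2)) = (15*(-18))*(3*4*2) = -270*24 = -6480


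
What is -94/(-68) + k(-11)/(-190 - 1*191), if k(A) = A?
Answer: 18281/12954 ≈ 1.4112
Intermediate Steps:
-94/(-68) + k(-11)/(-190 - 1*191) = -94/(-68) - 11/(-190 - 1*191) = -94*(-1/68) - 11/(-190 - 191) = 47/34 - 11/(-381) = 47/34 - 11*(-1/381) = 47/34 + 11/381 = 18281/12954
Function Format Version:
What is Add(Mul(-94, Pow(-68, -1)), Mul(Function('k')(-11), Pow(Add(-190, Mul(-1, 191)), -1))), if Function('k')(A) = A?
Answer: Rational(18281, 12954) ≈ 1.4112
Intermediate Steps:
Add(Mul(-94, Pow(-68, -1)), Mul(Function('k')(-11), Pow(Add(-190, Mul(-1, 191)), -1))) = Add(Mul(-94, Pow(-68, -1)), Mul(-11, Pow(Add(-190, Mul(-1, 191)), -1))) = Add(Mul(-94, Rational(-1, 68)), Mul(-11, Pow(Add(-190, -191), -1))) = Add(Rational(47, 34), Mul(-11, Pow(-381, -1))) = Add(Rational(47, 34), Mul(-11, Rational(-1, 381))) = Add(Rational(47, 34), Rational(11, 381)) = Rational(18281, 12954)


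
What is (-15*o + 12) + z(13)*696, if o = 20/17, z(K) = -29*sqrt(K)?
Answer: -96/17 - 20184*sqrt(13) ≈ -72780.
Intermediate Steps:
o = 20/17 (o = 20*(1/17) = 20/17 ≈ 1.1765)
(-15*o + 12) + z(13)*696 = (-15*20/17 + 12) - 29*sqrt(13)*696 = (-300/17 + 12) - 20184*sqrt(13) = -96/17 - 20184*sqrt(13)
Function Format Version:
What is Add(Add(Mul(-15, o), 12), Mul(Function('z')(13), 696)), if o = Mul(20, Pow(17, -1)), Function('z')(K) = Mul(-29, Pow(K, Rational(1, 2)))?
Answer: Add(Rational(-96, 17), Mul(-20184, Pow(13, Rational(1, 2)))) ≈ -72780.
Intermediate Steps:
o = Rational(20, 17) (o = Mul(20, Rational(1, 17)) = Rational(20, 17) ≈ 1.1765)
Add(Add(Mul(-15, o), 12), Mul(Function('z')(13), 696)) = Add(Add(Mul(-15, Rational(20, 17)), 12), Mul(Mul(-29, Pow(13, Rational(1, 2))), 696)) = Add(Add(Rational(-300, 17), 12), Mul(-20184, Pow(13, Rational(1, 2)))) = Add(Rational(-96, 17), Mul(-20184, Pow(13, Rational(1, 2))))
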